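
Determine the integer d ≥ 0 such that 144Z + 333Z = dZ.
In the PID Z, (a, b) is generated by gcd(a, b). Compute gcd(333, 144) with the extended Euclidean algorithm, tracking rows (r, s, t) with s·333 + t·144 = r:
  row A: (333, 1, 0)   [1·333 + 0·144 = 333]
  row B: (144, 0, 1)   [0·333 + 1·144 = 144]
  333 = 2·144 + 45   → row C = row A − 2·row B = (45, 1, −2)   [check: 1·333 − 2·144 = 45]
  144 = 3·45 + 9   → row D = row B − 3·row C = (9, −3, 7)   [check: −3·333 + 7·144 = 9]
  45 = 5·9 + 0   → remainder 0, stop. gcd = 9 (last nonzero row D).
So gcd(144, 333) = 9, with Bézout identity −3·333 + 7·144 = 9. Containment (⊇): the Bézout identity exhibits 9 as an element of (144, 333), giving (9) ⊆ (144, 333). Containment (⊆): since 9 | 144 and 9 | 333 (144 = 9·16, 333 = 9·37), every Z-linear combination of 144 and 333 is divisible by 9, so (144, 333) ⊆ (9). Therefore (144, 333) = (9), d = 9.

Final answer: (144, 333) = (9); d = 9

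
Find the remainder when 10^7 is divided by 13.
Use repeated squaring. Binary(7) = 111. Walk through the bits of the exponent 7 left-to-right: at each bit after the leading one, square the running value, then multiply by 10 if the bit is 1 (always reducing mod 13):
  bit 1 = 1 (leading): start with 10.
  bit 2 = 1: square 10^2 = 100 ≡ 9; bit is 1, so multiply 9·10 = 90 ≡ 12 (mod 13).
  bit 3 = 1: square 12^2 = 144 ≡ 1; bit is 1, so multiply 1·10 = 10 (mod 13).
Final value: 10^7 ≡ 10 (mod 13).

Final answer: 10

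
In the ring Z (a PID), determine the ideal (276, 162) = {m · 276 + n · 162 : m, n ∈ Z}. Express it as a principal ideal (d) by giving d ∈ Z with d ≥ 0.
(276, 162) = (6); d = 6

In the PID Z, (a, b) is generated by gcd(a, b). Compute gcd(276, 162) with the extended Euclidean algorithm, tracking rows (r, s, t) with s·276 + t·162 = r:
  row A: (276, 1, 0)   [1·276 + 0·162 = 276]
  row B: (162, 0, 1)   [0·276 + 1·162 = 162]
  276 = 1·162 + 114   → row C = row A − 1·row B = (114, 1, −1)   [check: 1·276 − 1·162 = 114]
  162 = 1·114 + 48   → row D = row B − 1·row C = (48, −1, 2)   [check: −1·276 + 2·162 = 48]
  114 = 2·48 + 18   → row E = row C − 2·row D = (18, 3, −5)   [check: 3·276 − 5·162 = 18]
  48 = 2·18 + 12   → row F = row D − 2·row E = (12, −7, 12)   [check: −7·276 + 12·162 = 12]
  18 = 1·12 + 6   → row G = row E − 1·row F = (6, 10, −17)   [check: 10·276 − 17·162 = 6]
  12 = 2·6 + 0   → remainder 0, stop. gcd = 6 (last nonzero row G).
So gcd(276, 162) = 6, with Bézout identity 10·276 − 17·162 = 6. Containment (⊇): the Bézout identity exhibits 6 as an element of (276, 162), giving (6) ⊆ (276, 162). Containment (⊆): since 6 | 276 and 6 | 162 (276 = 6·46, 162 = 6·27), every Z-linear combination of 276 and 162 is divisible by 6, so (276, 162) ⊆ (6). Therefore (276, 162) = (6), d = 6.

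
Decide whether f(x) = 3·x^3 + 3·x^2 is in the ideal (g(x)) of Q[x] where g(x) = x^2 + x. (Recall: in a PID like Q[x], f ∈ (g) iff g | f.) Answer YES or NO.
In Q[x] the ideal (g) consists of all multiples of g, so f ∈ (g) iff g | f, i.e. iff the remainder of f on division by g is 0. Divide f by g (g is monic, so eliminate the leading term of the running remainder at each step):
  leading term 3·x^3: subtract (3·x)·g(x) = 3·x^3 + 3·x^2, leaving 0
The remainder is 0, so f(x) = g(x) · h(x) with h(x) = 3·x. Hence g | f, i.e. f ∈ (g).

Final answer: YES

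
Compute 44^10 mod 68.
Use repeated squaring. Binary(10) = 1010. Walk through the bits of the exponent 10 left-to-right: at each bit after the leading one, square the running value, then multiply by 44 if the bit is 1 (always reducing mod 68):
  bit 1 = 1 (leading): start with 44.
  bit 2 = 0: square 44^2 = 1936 ≡ 32 (mod 68).
  bit 3 = 1: square 32^2 = 1024 ≡ 4; bit is 1, so multiply 4·44 = 176 ≡ 40 (mod 68).
  bit 4 = 0: square 40^2 = 1600 ≡ 36 (mod 68).
Final value: 44^10 ≡ 36 (mod 68).

Final answer: 36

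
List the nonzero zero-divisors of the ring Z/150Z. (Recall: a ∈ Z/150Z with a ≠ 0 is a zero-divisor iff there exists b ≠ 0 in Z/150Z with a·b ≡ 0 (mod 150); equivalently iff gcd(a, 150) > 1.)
An element a ∈ Z/150Z (with a ≠ 0) is a zero-divisor iff gcd(a, 150) > 1 (because a is a unit precisely when gcd(a, n) = 1, and in Z/nZ every nonzero, non-unit element is a zero-divisor). Scan a = 1, ..., 149 and keep those with gcd(a, 150) > 1:
  gcd(2, 150) = 2, gcd(3, 150) = 3, gcd(4, 150) = 2, gcd(5, 150) = 5, gcd(6, 150) = 6, gcd(8, 150) = 2, gcd(9, 150) = 3, gcd(10, 150) = 10, gcd(12, 150) = 6, gcd(14, 150) = 2, gcd(15, 150) = 15, gcd(16, 150) = 2, gcd(18, 150) = 6, gcd(20, 150) = 10, gcd(21, 150) = 3, gcd(22, 150) = 2, gcd(24, 150) = 6, gcd(25, 150) = 25, gcd(26, 150) = 2, gcd(27, 150) = 3, gcd(28, 150) = 2, gcd(30, 150) = 30, gcd(32, 150) = 2, gcd(33, 150) = 3, gcd(34, 150) = 2, gcd(35, 150) = 5, gcd(36, 150) = 6, gcd(38, 150) = 2, gcd(39, 150) = 3, gcd(40, 150) = 10, gcd(42, 150) = 6, gcd(44, 150) = 2, gcd(45, 150) = 15, gcd(46, 150) = 2, gcd(48, 150) = 6, gcd(50, 150) = 50, gcd(51, 150) = 3, gcd(52, 150) = 2, gcd(54, 150) = 6, gcd(55, 150) = 5, gcd(56, 150) = 2, gcd(57, 150) = 3, gcd(58, 150) = 2, gcd(60, 150) = 30, gcd(62, 150) = 2, gcd(63, 150) = 3, gcd(64, 150) = 2, gcd(65, 150) = 5, gcd(66, 150) = 6, gcd(68, 150) = 2, gcd(69, 150) = 3, gcd(70, 150) = 10, gcd(72, 150) = 6, gcd(74, 150) = 2, gcd(75, 150) = 75, gcd(76, 150) = 2, gcd(78, 150) = 6, gcd(80, 150) = 10, gcd(81, 150) = 3, gcd(82, 150) = 2, gcd(84, 150) = 6, gcd(85, 150) = 5, gcd(86, 150) = 2, gcd(87, 150) = 3, gcd(88, 150) = 2, gcd(90, 150) = 30, gcd(92, 150) = 2, gcd(93, 150) = 3, gcd(94, 150) = 2, gcd(95, 150) = 5, gcd(96, 150) = 6, gcd(98, 150) = 2, gcd(99, 150) = 3, gcd(100, 150) = 50, gcd(102, 150) = 6, gcd(104, 150) = 2, gcd(105, 150) = 15, gcd(106, 150) = 2, gcd(108, 150) = 6, gcd(110, 150) = 10, gcd(111, 150) = 3, gcd(112, 150) = 2, gcd(114, 150) = 6, gcd(115, 150) = 5, gcd(116, 150) = 2, gcd(117, 150) = 3, gcd(118, 150) = 2, gcd(120, 150) = 30, gcd(122, 150) = 2, gcd(123, 150) = 3, gcd(124, 150) = 2, gcd(125, 150) = 25, gcd(126, 150) = 6, gcd(128, 150) = 2, gcd(129, 150) = 3, gcd(130, 150) = 10, gcd(132, 150) = 6, gcd(134, 150) = 2, gcd(135, 150) = 15, gcd(136, 150) = 2, gcd(138, 150) = 6, gcd(140, 150) = 10, gcd(141, 150) = 3, gcd(142, 150) = 2, gcd(144, 150) = 6, gcd(145, 150) = 5, gcd(146, 150) = 2, gcd(147, 150) = 3, gcd(148, 150) = 2.
All other a ∈ {1, ..., 149} have gcd(a, 150) = 1 and are units. So the nonzero zero-divisors are exactly the 109 values of a appearing in this scan.

Final answer: nonzero zero-divisors of Z/150Z = {2, 3, 4, 5, 6, 8, 9, 10, 12, 14, 15, 16, 18, 20, 21, 22, 24, 25, 26, 27, 28, 30, 32, 33, 34, 35, 36, 38, 39, 40, 42, 44, 45, 46, 48, 50, 51, 52, 54, 55, 56, 57, 58, 60, 62, 63, 64, 65, 66, 68, 69, 70, 72, 74, 75, 76, 78, 80, 81, 82, 84, 85, 86, 87, 88, 90, 92, 93, 94, 95, 96, 98, 99, 100, 102, 104, 105, 106, 108, 110, 111, 112, 114, 115, 116, 117, 118, 120, 122, 123, 124, 125, 126, 128, 129, 130, 132, 134, 135, 136, 138, 140, 141, 142, 144, 145, 146, 147, 148}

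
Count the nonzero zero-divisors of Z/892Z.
In Z/892Z each nonzero element is either a unit (gcd with 892 is 1) or a zero-divisor (gcd > 1). The number of units is φ(892): factorise 892 = 2^2 · 223, so φ(892) = (2^2 − 2^1) · (223 − 1) = 2 · 222 = 444. The nonzero elements number 892 − 1 = 891. Hence the nonzero zero-divisors number 891 − 444 = 447.

Final answer: Z/892Z has 447 nonzero zero-divisors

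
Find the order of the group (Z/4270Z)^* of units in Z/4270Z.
(Z/4270Z)^* consists of the classes a with gcd(a, 4270) = 1, so its order is φ(4270). φ is multiplicative, with φ(p^e) = p^e − p^(e−1). Factorise 4270 = 2 · 5 · 7 · 61. Then
  φ(4270) = (2 − 1) · (5 − 1) · (7 − 1) · (61 − 1) = 1 · 4 · 6 · 60 = 1440.
Thus |(Z/4270Z)^*| = 1440.

Final answer: |(Z/4270Z)^*| = 1440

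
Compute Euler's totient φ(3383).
φ is multiplicative, with φ(p^e) = p^e − p^(e−1). Factorise 3383 = 17 · 199. Then
  φ(3383) = (17 − 1) · (199 − 1) = 16 · 198 = 3168.

Final answer: φ(3383) = 3168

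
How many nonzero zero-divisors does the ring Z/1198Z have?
In Z/1198Z each nonzero element is either a unit (gcd with 1198 is 1) or a zero-divisor (gcd > 1). The number of units is φ(1198): factorise 1198 = 2 · 599, so φ(1198) = (2 − 1) · (599 − 1) = 1 · 598 = 598. The nonzero elements number 1198 − 1 = 1197. Hence the nonzero zero-divisors number 1197 − 598 = 599.

Final answer: Z/1198Z has 599 nonzero zero-divisors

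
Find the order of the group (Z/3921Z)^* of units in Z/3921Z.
(Z/3921Z)^* consists of the classes a with gcd(a, 3921) = 1, so its order is φ(3921). φ is multiplicative, with φ(p^e) = p^e − p^(e−1). Factorise 3921 = 3 · 1307. Then
  φ(3921) = (3 − 1) · (1307 − 1) = 2 · 1306 = 2612.
Thus |(Z/3921Z)^*| = 2612.

Final answer: |(Z/3921Z)^*| = 2612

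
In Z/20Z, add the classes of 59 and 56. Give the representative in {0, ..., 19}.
15

Reduce the summands first: 59 ≡ 19, 56 ≡ 16 (mod 20), so 59 + 56 ≡ 19 + 16 (mod 20). 19 + 16 = 35; 35 = 1·20 + 15, so (59 + 56) mod 20 = 15.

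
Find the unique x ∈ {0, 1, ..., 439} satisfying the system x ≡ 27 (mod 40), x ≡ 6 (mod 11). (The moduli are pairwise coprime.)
x ≡ 347 (mod 440); the representative in [0, 440) is 347

The moduli 40, 11 are pairwise coprime, so by the CRT there is a unique solution mod 40·11 = 440.
Solve by successive substitution. Start with x ≡ 27 (mod 40).
  Combine with x ≡ 6 (mod 11): write x = 27 + 40·t and require 27 + 40·t ≡ 6 (mod 11), i.e. 40·t ≡ 6 − 27 ≡ 1 (mod 11). Since 40^(−1) ≡ 8 (mod 11) (40 ≡ 7 (mod 11)), t ≡ 8·1 ≡ 8 (mod 11). So x ≡ 27 + 40·8 = 347 (mod 440).
Unique solution in [0, 440): x = 347.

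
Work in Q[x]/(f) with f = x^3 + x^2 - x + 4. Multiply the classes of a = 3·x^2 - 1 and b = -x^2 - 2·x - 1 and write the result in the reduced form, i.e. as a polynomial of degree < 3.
First multiply in Q[x] without reducing: a · b = -3·x^4 - 6·x^3 - 2·x^2 + 2·x + 1. Now divide by f(x) = x^3 + x^2 - x + 4, eliminating the leading term at each step:
  leading term -3·x^4: subtract (-3·x)·f(x) = -3·x^4 - 3·x^3 + 3·x^2 - 12·x, leaving -3·x^3 - 5·x^2 + 14·x + 1
  leading term -3·x^3: subtract (-3)·f(x) = -3·x^3 - 3·x^2 + 3·x - 12, leaving -2·x^2 + 11·x + 13
The degree is now < 3, so this is the remainder. Hence a · b ≡ -2·x^2 + 11·x + 13 in Q[x]/(f).

Final answer: a · b ≡ -2·x^2 + 11·x + 13 (mod f(x))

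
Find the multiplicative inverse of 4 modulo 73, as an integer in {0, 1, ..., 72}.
4^(−1) ≡ 55 (mod 73)

Apply the extended Euclidean algorithm to (73, 4), tracking rows (r, s, t) with s·73 + t·4 = r. Each division r_prev = q·r_cur + r_new produces the new row as (previous row) − q·(current row):
  row A: (73, 1, 0)   [1·73 + 0·4 = 73]
  row B: (4, 0, 1)   [0·73 + 1·4 = 4]
  73 = 18·4 + 1   → row C = row A − 18·row B = (1, 1, −18)   [check: 1·73 − 18·4 = 1]
  4 = 4·1 + 0   → remainder 0, stop. gcd = 1 (last nonzero row C).
The gcd is 1, so 4 is invertible mod 73. The last nonzero row gives 1·73 − 18·4 = 1, so t = −18. So 4^(−1) ≡ −18 ≡ 55 (mod 73). Verify: 4 · 55 = 220 ≡ 1 (mod 73). ✓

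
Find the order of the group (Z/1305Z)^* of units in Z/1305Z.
(Z/1305Z)^* consists of the classes a with gcd(a, 1305) = 1, so its order is φ(1305). φ is multiplicative, with φ(p^e) = p^e − p^(e−1). Factorise 1305 = 3^2 · 5 · 29. Then
  φ(1305) = (3^2 − 3^1) · (5 − 1) · (29 − 1) = 6 · 4 · 28 = 672.
Thus |(Z/1305Z)^*| = 672.

Final answer: |(Z/1305Z)^*| = 672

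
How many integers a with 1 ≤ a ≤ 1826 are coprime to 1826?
The number of a ∈ {1, ..., 1826} with gcd(a, 1826) = 1 is by definition Euler's totient φ(1826). φ is multiplicative, with φ(p^e) = p^e − p^(e−1). Factorise 1826 = 2 · 11 · 83. Then
  φ(1826) = (2 − 1) · (11 − 1) · (83 − 1) = 1 · 10 · 82 = 820.
So there are 820 such integers.

Final answer: 820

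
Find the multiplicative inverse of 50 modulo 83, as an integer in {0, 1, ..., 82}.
Apply the extended Euclidean algorithm to (83, 50), tracking rows (r, s, t) with s·83 + t·50 = r. Each division r_prev = q·r_cur + r_new produces the new row as (previous row) − q·(current row):
  row A: (83, 1, 0)   [1·83 + 0·50 = 83]
  row B: (50, 0, 1)   [0·83 + 1·50 = 50]
  83 = 1·50 + 33   → row C = row A − 1·row B = (33, 1, −1)   [check: 1·83 − 1·50 = 33]
  50 = 1·33 + 17   → row D = row B − 1·row C = (17, −1, 2)   [check: −1·83 + 2·50 = 17]
  33 = 1·17 + 16   → row E = row C − 1·row D = (16, 2, −3)   [check: 2·83 − 3·50 = 16]
  17 = 1·16 + 1   → row F = row D − 1·row E = (1, −3, 5)   [check: −3·83 + 5·50 = 1]
  16 = 16·1 + 0   → remainder 0, stop. gcd = 1 (last nonzero row F).
The gcd is 1, so 50 is invertible mod 83. The last nonzero row gives −3·83 + 5·50 = 1, so t = 5. So 50^(−1) ≡ 5 (mod 83). Verify: 50 · 5 = 250 ≡ 1 (mod 83). ✓

Final answer: 50^(−1) ≡ 5 (mod 83)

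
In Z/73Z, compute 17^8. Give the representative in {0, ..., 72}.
8

Use repeated squaring. Binary(8) = 1000. Walk through the bits of the exponent 8 left-to-right: at each bit after the leading one, square the running value, then multiply by 17 if the bit is 1 (always reducing mod 73):
  bit 1 = 1 (leading): start with 17.
  bit 2 = 0: square 17^2 = 289 ≡ 70 (mod 73).
  bit 3 = 0: square 70^2 = 4900 ≡ 9 (mod 73).
  bit 4 = 0: square 9^2 = 81 ≡ 8 (mod 73).
Final value: 17^8 ≡ 8 (mod 73).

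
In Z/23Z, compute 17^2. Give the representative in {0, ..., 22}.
Use repeated squaring. Binary(2) = 10. Walk through the bits of the exponent 2 left-to-right: at each bit after the leading one, square the running value, then multiply by 17 if the bit is 1 (always reducing mod 23):
  bit 1 = 1 (leading): start with 17.
  bit 2 = 0: square 17^2 = 289 ≡ 13 (mod 23).
Final value: 17^2 ≡ 13 (mod 23).

Final answer: 13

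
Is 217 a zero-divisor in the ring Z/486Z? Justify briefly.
gcd(217, 486) = 1, so 217 is a unit in Z/486Z (it has a multiplicative inverse). A unit cannot be a zero-divisor: if 217·b ≡ 0 then multiplying both sides by 217^(−1) gives b ≡ 0. So 217 is not a zero-divisor.

Final answer: NO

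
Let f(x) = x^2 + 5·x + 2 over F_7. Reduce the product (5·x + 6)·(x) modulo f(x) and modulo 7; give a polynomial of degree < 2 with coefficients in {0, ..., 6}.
Multiply as integer polynomials: a · b = 5·x^2 + 6·x. Reducing coefficients mod 7: a · b ≡ 5·x^2 + 6·x. Now divide by f(x) = x^2 + 5·x + 2 in F_7[x], eliminating the leading term at each step:
  leading term 5·x^2: subtract (5)·f(x) = 5·x^2 + 4·x + 3, leaving 2·x + 4 (coefficients mod 7)
The degree is now < 2, so this is the remainder. Hence a · b ≡ 2·x + 4 in F_7[x]/(f).

Final answer: a · b ≡ 2·x + 4 (mod f(x))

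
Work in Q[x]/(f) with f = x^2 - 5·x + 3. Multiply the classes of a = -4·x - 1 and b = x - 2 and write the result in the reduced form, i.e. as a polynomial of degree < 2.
First multiply in Q[x] without reducing: a · b = -4·x^2 + 7·x + 2. Now divide by f(x) = x^2 - 5·x + 3, eliminating the leading term at each step:
  leading term -4·x^2: subtract (-4)·f(x) = -4·x^2 + 20·x - 12, leaving 14 - 13·x
The degree is now < 2, so this is the remainder. Hence a · b ≡ 14 - 13·x in Q[x]/(f).

Final answer: a · b ≡ 14 - 13·x (mod f(x))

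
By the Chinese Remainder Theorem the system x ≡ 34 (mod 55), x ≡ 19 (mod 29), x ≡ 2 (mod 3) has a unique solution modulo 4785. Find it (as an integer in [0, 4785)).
x ≡ 1904 (mod 4785); the representative in [0, 4785) is 1904

The moduli 55, 29, 3 are pairwise coprime, so by the CRT there is a unique solution mod 55·29·3 = 4785.
Solve by successive substitution. Start with x ≡ 34 (mod 55).
  Combine with x ≡ 19 (mod 29): write x = 34 + 55·t and require 34 + 55·t ≡ 19 (mod 29), i.e. 55·t ≡ 19 − 34 ≡ 14 (mod 29). Since 55^(−1) ≡ 19 (mod 29) (55 ≡ 26 (mod 29)), t ≡ 19·14 ≡ 5 (mod 29). So x ≡ 34 + 55·5 = 309 (mod 1595).
  Combine with x ≡ 2 (mod 3): write x = 309 + 1595·t and require 309 + 1595·t ≡ 2 (mod 3), i.e. 1595·t ≡ 2 − 309 ≡ 2 (mod 3). Since 1595^(−1) ≡ 2 (mod 3) (1595 ≡ 2 (mod 3)), t ≡ 2·2 ≡ 1 (mod 3). So x ≡ 309 + 1595·1 = 1904 (mod 4785).
Unique solution in [0, 4785): x = 1904.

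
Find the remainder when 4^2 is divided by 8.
0

Use repeated squaring. Binary(2) = 10. Walk through the bits of the exponent 2 left-to-right: at each bit after the leading one, square the running value, then multiply by 4 if the bit is 1 (always reducing mod 8):
  bit 1 = 1 (leading): start with 4.
  bit 2 = 0: square 4^2 = 16 ≡ 0 (mod 8).
Final value: 4^2 ≡ 0 (mod 8).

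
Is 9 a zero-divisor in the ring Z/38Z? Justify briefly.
NO

gcd(9, 38) = 1, so 9 is a unit in Z/38Z (it has a multiplicative inverse). A unit cannot be a zero-divisor: if 9·b ≡ 0 then multiplying both sides by 9^(−1) gives b ≡ 0. So 9 is not a zero-divisor.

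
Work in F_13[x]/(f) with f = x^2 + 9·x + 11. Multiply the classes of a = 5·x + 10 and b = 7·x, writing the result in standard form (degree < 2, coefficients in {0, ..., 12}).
a · b ≡ 2·x + 5 (mod f(x))

Multiply as integer polynomials: a · b = 35·x^2 + 70·x. Reducing coefficients mod 13: a · b ≡ 9·x^2 + 5·x. Now divide by f(x) = x^2 + 9·x + 11 in F_13[x], eliminating the leading term at each step:
  leading term 9·x^2: subtract (9)·f(x) = 9·x^2 + 3·x + 8, leaving 2·x + 5 (coefficients mod 13)
The degree is now < 2, so this is the remainder. Hence a · b ≡ 2·x + 5 in F_13[x]/(f).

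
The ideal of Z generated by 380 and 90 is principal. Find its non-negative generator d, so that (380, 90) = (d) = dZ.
In the PID Z, (a, b) is generated by gcd(a, b). Compute gcd(380, 90) with the extended Euclidean algorithm, tracking rows (r, s, t) with s·380 + t·90 = r:
  row A: (380, 1, 0)   [1·380 + 0·90 = 380]
  row B: (90, 0, 1)   [0·380 + 1·90 = 90]
  380 = 4·90 + 20   → row C = row A − 4·row B = (20, 1, −4)   [check: 1·380 − 4·90 = 20]
  90 = 4·20 + 10   → row D = row B − 4·row C = (10, −4, 17)   [check: −4·380 + 17·90 = 10]
  20 = 2·10 + 0   → remainder 0, stop. gcd = 10 (last nonzero row D).
So gcd(380, 90) = 10, with Bézout identity −4·380 + 17·90 = 10. Containment (⊇): the Bézout identity exhibits 10 as an element of (380, 90), giving (10) ⊆ (380, 90). Containment (⊆): since 10 | 380 and 10 | 90 (380 = 10·38, 90 = 10·9), every Z-linear combination of 380 and 90 is divisible by 10, so (380, 90) ⊆ (10). Therefore (380, 90) = (10), d = 10.

Final answer: (380, 90) = (10); d = 10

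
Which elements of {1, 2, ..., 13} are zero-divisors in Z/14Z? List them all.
An element a ∈ Z/14Z (with a ≠ 0) is a zero-divisor iff gcd(a, 14) > 1 (because a is a unit precisely when gcd(a, n) = 1, and in Z/nZ every nonzero, non-unit element is a zero-divisor). Scan a = 1, ..., 13 and keep those with gcd(a, 14) > 1:
  gcd(2, 14) = 2, gcd(4, 14) = 2, gcd(6, 14) = 2, gcd(7, 14) = 7, gcd(8, 14) = 2, gcd(10, 14) = 2, gcd(12, 14) = 2.
All other a ∈ {1, ..., 13} have gcd(a, 14) = 1 and are units. So the nonzero zero-divisors are exactly the 7 values of a appearing in this scan.

Final answer: nonzero zero-divisors of Z/14Z = {2, 4, 6, 7, 8, 10, 12}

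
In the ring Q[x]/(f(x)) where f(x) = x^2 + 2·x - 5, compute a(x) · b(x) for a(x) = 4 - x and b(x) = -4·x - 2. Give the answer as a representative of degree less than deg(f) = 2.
a · b ≡ 12 - 22·x (mod f(x))

First multiply in Q[x] without reducing: a · b = 4·x^2 - 14·x - 8. Now divide by f(x) = x^2 + 2·x - 5, eliminating the leading term at each step:
  leading term 4·x^2: subtract (4)·f(x) = 4·x^2 + 8·x - 20, leaving 12 - 22·x
The degree is now < 2, so this is the remainder. Hence a · b ≡ 12 - 22·x in Q[x]/(f).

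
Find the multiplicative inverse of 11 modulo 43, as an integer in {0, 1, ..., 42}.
Apply the extended Euclidean algorithm to (43, 11), tracking rows (r, s, t) with s·43 + t·11 = r. Each division r_prev = q·r_cur + r_new produces the new row as (previous row) − q·(current row):
  row A: (43, 1, 0)   [1·43 + 0·11 = 43]
  row B: (11, 0, 1)   [0·43 + 1·11 = 11]
  43 = 3·11 + 10   → row C = row A − 3·row B = (10, 1, −3)   [check: 1·43 − 3·11 = 10]
  11 = 1·10 + 1   → row D = row B − 1·row C = (1, −1, 4)   [check: −1·43 + 4·11 = 1]
  10 = 10·1 + 0   → remainder 0, stop. gcd = 1 (last nonzero row D).
The gcd is 1, so 11 is invertible mod 43. The last nonzero row gives −1·43 + 4·11 = 1, so t = 4. So 11^(−1) ≡ 4 (mod 43). Verify: 11 · 4 = 44 ≡ 1 (mod 43). ✓

Final answer: 11^(−1) ≡ 4 (mod 43)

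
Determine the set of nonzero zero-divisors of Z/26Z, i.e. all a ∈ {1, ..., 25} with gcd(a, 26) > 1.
An element a ∈ Z/26Z (with a ≠ 0) is a zero-divisor iff gcd(a, 26) > 1 (because a is a unit precisely when gcd(a, n) = 1, and in Z/nZ every nonzero, non-unit element is a zero-divisor). Scan a = 1, ..., 25 and keep those with gcd(a, 26) > 1:
  gcd(2, 26) = 2, gcd(4, 26) = 2, gcd(6, 26) = 2, gcd(8, 26) = 2, gcd(10, 26) = 2, gcd(12, 26) = 2, gcd(13, 26) = 13, gcd(14, 26) = 2, gcd(16, 26) = 2, gcd(18, 26) = 2, gcd(20, 26) = 2, gcd(22, 26) = 2, gcd(24, 26) = 2.
All other a ∈ {1, ..., 25} have gcd(a, 26) = 1 and are units. So the nonzero zero-divisors are exactly the 13 values of a appearing in this scan.

Final answer: nonzero zero-divisors of Z/26Z = {2, 4, 6, 8, 10, 12, 13, 14, 16, 18, 20, 22, 24}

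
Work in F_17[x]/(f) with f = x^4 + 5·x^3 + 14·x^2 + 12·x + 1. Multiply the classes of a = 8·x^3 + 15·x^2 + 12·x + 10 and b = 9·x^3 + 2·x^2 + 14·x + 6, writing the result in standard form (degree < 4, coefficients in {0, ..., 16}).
a · b ≡ 13·x^3 + 5·x^2 + 3·x + 11 (mod f(x))

Multiply as integer polynomials: a · b = 72·x^6 + 151·x^5 + 250·x^4 + 372·x^3 + 278·x^2 + 212·x + 60. Reducing coefficients mod 17: a · b ≡ 4·x^6 + 15·x^5 + 12·x^4 + 15·x^3 + 6·x^2 + 8·x + 9. Now divide by f(x) = x^4 + 5·x^3 + 14·x^2 + 12·x + 1 in F_17[x], eliminating the leading term at each step:
  leading term 4·x^6: subtract (4·x^2)·f(x) = 4·x^6 + 3·x^5 + 5·x^4 + 14·x^3 + 4·x^2, leaving 12·x^5 + 7·x^4 + x^3 + 2·x^2 + 8·x + 9 (coefficients mod 17)
  leading term 12·x^5: subtract (12·x)·f(x) = 12·x^5 + 9·x^4 + 15·x^3 + 8·x^2 + 12·x, leaving 15·x^4 + 3·x^3 + 11·x^2 + 13·x + 9 (coefficients mod 17)
  leading term 15·x^4: subtract (15)·f(x) = 15·x^4 + 7·x^3 + 6·x^2 + 10·x + 15, leaving 13·x^3 + 5·x^2 + 3·x + 11 (coefficients mod 17)
The degree is now < 4, so this is the remainder. Hence a · b ≡ 13·x^3 + 5·x^2 + 3·x + 11 in F_17[x]/(f).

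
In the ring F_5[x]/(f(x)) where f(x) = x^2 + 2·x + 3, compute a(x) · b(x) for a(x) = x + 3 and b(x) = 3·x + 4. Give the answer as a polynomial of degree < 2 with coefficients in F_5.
Multiply as integer polynomials: a · b = 3·x^2 + 13·x + 12. Reducing coefficients mod 5: a · b ≡ 3·x^2 + 3·x + 2. Now divide by f(x) = x^2 + 2·x + 3 in F_5[x], eliminating the leading term at each step:
  leading term 3·x^2: subtract (3)·f(x) = 3·x^2 + x + 4, leaving 2·x + 3 (coefficients mod 5)
The degree is now < 2, so this is the remainder. Hence a · b ≡ 2·x + 3 in F_5[x]/(f).

Final answer: a · b ≡ 2·x + 3 (mod f(x))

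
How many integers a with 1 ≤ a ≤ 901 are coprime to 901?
The number of a ∈ {1, ..., 901} with gcd(a, 901) = 1 is by definition Euler's totient φ(901). φ is multiplicative, with φ(p^e) = p^e − p^(e−1). Factorise 901 = 17 · 53. Then
  φ(901) = (17 − 1) · (53 − 1) = 16 · 52 = 832.
So there are 832 such integers.

Final answer: 832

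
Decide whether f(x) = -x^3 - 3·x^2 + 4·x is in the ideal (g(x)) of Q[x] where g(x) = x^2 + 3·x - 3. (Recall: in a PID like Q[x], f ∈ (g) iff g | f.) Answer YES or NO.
NO

In Q[x] the ideal (g) consists of all multiples of g, so f ∈ (g) iff g | f, i.e. iff the remainder of f on division by g is 0. Divide f by g (g is monic, so eliminate the leading term of the running remainder at each step):
  leading term -x^3: subtract (-x)·g(x) = -x^3 - 3·x^2 + 3·x, leaving x
The remainder r(x) = x ≠ 0 (and deg r < deg g), so g ∤ f, i.e. f ∉ (g).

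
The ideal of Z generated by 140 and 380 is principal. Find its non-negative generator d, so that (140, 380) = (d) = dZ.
(140, 380) = (20); d = 20

In the PID Z, (a, b) is generated by gcd(a, b). Compute gcd(380, 140) with the extended Euclidean algorithm, tracking rows (r, s, t) with s·380 + t·140 = r:
  row A: (380, 1, 0)   [1·380 + 0·140 = 380]
  row B: (140, 0, 1)   [0·380 + 1·140 = 140]
  380 = 2·140 + 100   → row C = row A − 2·row B = (100, 1, −2)   [check: 1·380 − 2·140 = 100]
  140 = 1·100 + 40   → row D = row B − 1·row C = (40, −1, 3)   [check: −1·380 + 3·140 = 40]
  100 = 2·40 + 20   → row E = row C − 2·row D = (20, 3, −8)   [check: 3·380 − 8·140 = 20]
  40 = 2·20 + 0   → remainder 0, stop. gcd = 20 (last nonzero row E).
So gcd(140, 380) = 20, with Bézout identity 3·380 − 8·140 = 20. Containment (⊇): the Bézout identity exhibits 20 as an element of (140, 380), giving (20) ⊆ (140, 380). Containment (⊆): since 20 | 140 and 20 | 380 (140 = 20·7, 380 = 20·19), every Z-linear combination of 140 and 380 is divisible by 20, so (140, 380) ⊆ (20). Therefore (140, 380) = (20), d = 20.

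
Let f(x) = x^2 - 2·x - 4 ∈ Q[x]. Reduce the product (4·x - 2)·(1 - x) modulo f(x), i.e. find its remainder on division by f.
First multiply in Q[x] without reducing: a · b = -4·x^2 + 6·x - 2. Now divide by f(x) = x^2 - 2·x - 4, eliminating the leading term at each step:
  leading term -4·x^2: subtract (-4)·f(x) = -4·x^2 + 8·x + 16, leaving -2·x - 18
The degree is now < 2, so this is the remainder. Hence a · b ≡ -2·x - 18 in Q[x]/(f).

Final answer: a · b ≡ -2·x - 18 (mod f(x))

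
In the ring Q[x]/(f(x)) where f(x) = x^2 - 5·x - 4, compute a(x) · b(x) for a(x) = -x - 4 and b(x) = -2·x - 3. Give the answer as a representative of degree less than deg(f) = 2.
a · b ≡ 21·x + 20 (mod f(x))

First multiply in Q[x] without reducing: a · b = 2·x^2 + 11·x + 12. Now divide by f(x) = x^2 - 5·x - 4, eliminating the leading term at each step:
  leading term 2·x^2: subtract (2)·f(x) = 2·x^2 - 10·x - 8, leaving 21·x + 20
The degree is now < 2, so this is the remainder. Hence a · b ≡ 21·x + 20 in Q[x]/(f).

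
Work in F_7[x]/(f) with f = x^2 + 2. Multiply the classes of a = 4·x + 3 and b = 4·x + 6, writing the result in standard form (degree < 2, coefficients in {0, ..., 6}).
a · b ≡ x (mod f(x))

Multiply as integer polynomials: a · b = 16·x^2 + 36·x + 18. Reducing coefficients mod 7: a · b ≡ 2·x^2 + x + 4. Now divide by f(x) = x^2 + 2 in F_7[x], eliminating the leading term at each step:
  leading term 2·x^2: subtract (2)·f(x) = 2·x^2 + 4, leaving x (coefficients mod 7)
The degree is now < 2, so this is the remainder. Hence a · b ≡ x in F_7[x]/(f).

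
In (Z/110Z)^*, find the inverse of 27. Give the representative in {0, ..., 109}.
Apply the extended Euclidean algorithm to (110, 27), tracking rows (r, s, t) with s·110 + t·27 = r. Each division r_prev = q·r_cur + r_new produces the new row as (previous row) − q·(current row):
  row A: (110, 1, 0)   [1·110 + 0·27 = 110]
  row B: (27, 0, 1)   [0·110 + 1·27 = 27]
  110 = 4·27 + 2   → row C = row A − 4·row B = (2, 1, −4)   [check: 1·110 − 4·27 = 2]
  27 = 13·2 + 1   → row D = row B − 13·row C = (1, −13, 53)   [check: −13·110 + 53·27 = 1]
  2 = 2·1 + 0   → remainder 0, stop. gcd = 1 (last nonzero row D).
The gcd is 1, so 27 is invertible mod 110. The last nonzero row gives −13·110 + 53·27 = 1, so t = 53. So 27^(−1) ≡ 53 (mod 110). Verify: 27 · 53 = 1431 ≡ 1 (mod 110). ✓

Final answer: 27^(−1) ≡ 53 (mod 110)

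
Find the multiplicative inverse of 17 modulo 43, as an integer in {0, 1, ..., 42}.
Apply the extended Euclidean algorithm to (43, 17), tracking rows (r, s, t) with s·43 + t·17 = r. Each division r_prev = q·r_cur + r_new produces the new row as (previous row) − q·(current row):
  row A: (43, 1, 0)   [1·43 + 0·17 = 43]
  row B: (17, 0, 1)   [0·43 + 1·17 = 17]
  43 = 2·17 + 9   → row C = row A − 2·row B = (9, 1, −2)   [check: 1·43 − 2·17 = 9]
  17 = 1·9 + 8   → row D = row B − 1·row C = (8, −1, 3)   [check: −1·43 + 3·17 = 8]
  9 = 1·8 + 1   → row E = row C − 1·row D = (1, 2, −5)   [check: 2·43 − 5·17 = 1]
  8 = 8·1 + 0   → remainder 0, stop. gcd = 1 (last nonzero row E).
The gcd is 1, so 17 is invertible mod 43. The last nonzero row gives 2·43 − 5·17 = 1, so t = −5. So 17^(−1) ≡ −5 ≡ 38 (mod 43). Verify: 17 · 38 = 646 ≡ 1 (mod 43). ✓

Final answer: 17^(−1) ≡ 38 (mod 43)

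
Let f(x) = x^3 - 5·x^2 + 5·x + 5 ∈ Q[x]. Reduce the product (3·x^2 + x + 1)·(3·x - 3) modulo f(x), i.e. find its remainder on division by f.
First multiply in Q[x] without reducing: a · b = 9·x^3 - 6·x^2 - 3. Now divide by f(x) = x^3 - 5·x^2 + 5·x + 5, eliminating the leading term at each step:
  leading term 9·x^3: subtract (9)·f(x) = 9·x^3 - 45·x^2 + 45·x + 45, leaving 39·x^2 - 45·x - 48
The degree is now < 3, so this is the remainder. Hence a · b ≡ 39·x^2 - 45·x - 48 in Q[x]/(f).

Final answer: a · b ≡ 39·x^2 - 45·x - 48 (mod f(x))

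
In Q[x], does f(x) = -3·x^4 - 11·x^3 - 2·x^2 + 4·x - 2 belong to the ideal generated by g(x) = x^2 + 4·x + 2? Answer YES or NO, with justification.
In Q[x] the ideal (g) consists of all multiples of g, so f ∈ (g) iff g | f, i.e. iff the remainder of f on division by g is 0. Divide f by g (g is monic, so eliminate the leading term of the running remainder at each step):
  leading term -3·x^4: subtract (-3·x^2)·g(x) = -3·x^4 - 12·x^3 - 6·x^2, leaving x^3 + 4·x^2 + 4·x - 2
  leading term x^3: subtract (x)·g(x) = x^3 + 4·x^2 + 2·x, leaving 2·x - 2
The remainder r(x) = 2·x - 2 ≠ 0 (and deg r < deg g), so g ∤ f, i.e. f ∉ (g).

Final answer: NO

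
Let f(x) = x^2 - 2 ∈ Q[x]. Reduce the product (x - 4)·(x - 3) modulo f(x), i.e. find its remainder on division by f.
a · b ≡ 14 - 7·x (mod f(x))

First multiply in Q[x] without reducing: a · b = x^2 - 7·x + 12. Now divide by f(x) = x^2 - 2, eliminating the leading term at each step:
  leading term x^2: subtract (1)·f(x) = x^2 - 2, leaving 14 - 7·x
The degree is now < 2, so this is the remainder. Hence a · b ≡ 14 - 7·x in Q[x]/(f).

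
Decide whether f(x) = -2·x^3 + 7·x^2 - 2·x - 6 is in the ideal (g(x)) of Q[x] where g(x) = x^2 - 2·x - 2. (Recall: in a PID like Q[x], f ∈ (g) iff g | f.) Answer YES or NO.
YES

In Q[x] the ideal (g) consists of all multiples of g, so f ∈ (g) iff g | f, i.e. iff the remainder of f on division by g is 0. Divide f by g (g is monic, so eliminate the leading term of the running remainder at each step):
  leading term -2·x^3: subtract (-2·x)·g(x) = -2·x^3 + 4·x^2 + 4·x, leaving 3·x^2 - 6·x - 6
  leading term 3·x^2: subtract (3)·g(x) = 3·x^2 - 6·x - 6, leaving 0
The remainder is 0, so f(x) = g(x) · h(x) with h(x) = 3 - 2·x. Hence g | f, i.e. f ∈ (g).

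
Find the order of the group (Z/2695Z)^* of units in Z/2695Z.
(Z/2695Z)^* consists of the classes a with gcd(a, 2695) = 1, so its order is φ(2695). φ is multiplicative, with φ(p^e) = p^e − p^(e−1). Factorise 2695 = 5 · 7^2 · 11. Then
  φ(2695) = (5 − 1) · (7^2 − 7^1) · (11 − 1) = 4 · 42 · 10 = 1680.
Thus |(Z/2695Z)^*| = 1680.

Final answer: |(Z/2695Z)^*| = 1680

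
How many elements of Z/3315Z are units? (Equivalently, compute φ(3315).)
Z/3315Z has φ(3315) = 1536 units

An element a ∈ Z/3315Z is a unit iff gcd(a, 3315) = 1, so the number of units is φ(3315). φ is multiplicative, with φ(p^e) = p^e − p^(e−1). Factorise 3315 = 3 · 5 · 13 · 17. Then
  φ(3315) = (3 − 1) · (5 − 1) · (13 − 1) · (17 − 1) = 2 · 4 · 12 · 16 = 1536.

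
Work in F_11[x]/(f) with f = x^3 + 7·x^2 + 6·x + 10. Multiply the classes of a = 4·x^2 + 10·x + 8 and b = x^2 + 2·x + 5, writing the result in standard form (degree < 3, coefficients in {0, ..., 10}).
Multiply as integer polynomials: a · b = 4·x^4 + 18·x^3 + 48·x^2 + 66·x + 40. Reducing coefficients mod 11: a · b ≡ 4·x^4 + 7·x^3 + 4·x^2 + 7. Now divide by f(x) = x^3 + 7·x^2 + 6·x + 10 in F_11[x], eliminating the leading term at each step:
  leading term 4·x^4: subtract (4·x)·f(x) = 4·x^4 + 6·x^3 + 2·x^2 + 7·x, leaving x^3 + 2·x^2 + 4·x + 7 (coefficients mod 11)
  leading term x^3: subtract (1)·f(x) = x^3 + 7·x^2 + 6·x + 10, leaving 6·x^2 + 9·x + 8 (coefficients mod 11)
The degree is now < 3, so this is the remainder. Hence a · b ≡ 6·x^2 + 9·x + 8 in F_11[x]/(f).

Final answer: a · b ≡ 6·x^2 + 9·x + 8 (mod f(x))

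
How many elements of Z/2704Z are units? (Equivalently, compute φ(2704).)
Z/2704Z has φ(2704) = 1248 units

An element a ∈ Z/2704Z is a unit iff gcd(a, 2704) = 1, so the number of units is φ(2704). φ is multiplicative, with φ(p^e) = p^e − p^(e−1). Factorise 2704 = 2^4 · 13^2. Then
  φ(2704) = (2^4 − 2^3) · (13^2 − 13^1) = 8 · 156 = 1248.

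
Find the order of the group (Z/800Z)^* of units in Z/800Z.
(Z/800Z)^* consists of the classes a with gcd(a, 800) = 1, so its order is φ(800). φ is multiplicative, with φ(p^e) = p^e − p^(e−1). Factorise 800 = 2^5 · 5^2. Then
  φ(800) = (2^5 − 2^4) · (5^2 − 5^1) = 16 · 20 = 320.
Thus |(Z/800Z)^*| = 320.

Final answer: |(Z/800Z)^*| = 320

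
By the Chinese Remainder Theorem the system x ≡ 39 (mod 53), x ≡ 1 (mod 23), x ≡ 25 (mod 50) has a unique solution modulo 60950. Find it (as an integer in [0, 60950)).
The moduli 53, 23, 50 are pairwise coprime, so by the CRT there is a unique solution mod 53·23·50 = 60950.
Solve by successive substitution. Start with x ≡ 39 (mod 53).
  Combine with x ≡ 1 (mod 23): write x = 39 + 53·t and require 39 + 53·t ≡ 1 (mod 23), i.e. 53·t ≡ 1 − 39 ≡ 8 (mod 23). Since 53^(−1) ≡ 10 (mod 23) (53 ≡ 7 (mod 23)), t ≡ 10·8 ≡ 11 (mod 23). So x ≡ 39 + 53·11 = 622 (mod 1219).
  Combine with x ≡ 25 (mod 50): write x = 622 + 1219·t and require 622 + 1219·t ≡ 25 (mod 50), i.e. 1219·t ≡ 25 − 622 ≡ 3 (mod 50). Since 1219^(−1) ≡ 29 (mod 50) (1219 ≡ 19 (mod 50)), t ≡ 29·3 ≡ 37 (mod 50). So x ≡ 622 + 1219·37 = 45725 (mod 60950).
Unique solution in [0, 60950): x = 45725.

Final answer: x ≡ 45725 (mod 60950); the representative in [0, 60950) is 45725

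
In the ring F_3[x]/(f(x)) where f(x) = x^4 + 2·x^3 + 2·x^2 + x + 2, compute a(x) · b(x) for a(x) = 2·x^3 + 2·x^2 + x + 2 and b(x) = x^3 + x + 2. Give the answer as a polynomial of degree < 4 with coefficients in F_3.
Multiply as integer polynomials: a · b = 2·x^6 + 2·x^5 + 3·x^4 + 8·x^3 + 5·x^2 + 4·x + 4. Reducing coefficients mod 3: a · b ≡ 2·x^6 + 2·x^5 + 2·x^3 + 2·x^2 + x + 1. Now divide by f(x) = x^4 + 2·x^3 + 2·x^2 + x + 2 in F_3[x], eliminating the leading term at each step:
  leading term 2·x^6: subtract (2·x^2)·f(x) = 2·x^6 + x^5 + x^4 + 2·x^3 + x^2, leaving x^5 + 2·x^4 + x^2 + x + 1 (coefficients mod 3)
  leading term x^5: subtract (x)·f(x) = x^5 + 2·x^4 + 2·x^3 + x^2 + 2·x, leaving x^3 + 2·x + 1 (coefficients mod 3)
The degree is now < 4, so this is the remainder. Hence a · b ≡ x^3 + 2·x + 1 in F_3[x]/(f).

Final answer: a · b ≡ x^3 + 2·x + 1 (mod f(x))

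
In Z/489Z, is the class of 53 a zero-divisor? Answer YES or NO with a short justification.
NO

gcd(53, 489) = 1, so 53 is a unit in Z/489Z (it has a multiplicative inverse). A unit cannot be a zero-divisor: if 53·b ≡ 0 then multiplying both sides by 53^(−1) gives b ≡ 0. So 53 is not a zero-divisor.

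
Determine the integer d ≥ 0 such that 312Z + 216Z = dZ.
In the PID Z, (a, b) is generated by gcd(a, b). Compute gcd(312, 216) with the extended Euclidean algorithm, tracking rows (r, s, t) with s·312 + t·216 = r:
  row A: (312, 1, 0)   [1·312 + 0·216 = 312]
  row B: (216, 0, 1)   [0·312 + 1·216 = 216]
  312 = 1·216 + 96   → row C = row A − 1·row B = (96, 1, −1)   [check: 1·312 − 1·216 = 96]
  216 = 2·96 + 24   → row D = row B − 2·row C = (24, −2, 3)   [check: −2·312 + 3·216 = 24]
  96 = 4·24 + 0   → remainder 0, stop. gcd = 24 (last nonzero row D).
So gcd(312, 216) = 24, with Bézout identity −2·312 + 3·216 = 24. Containment (⊇): the Bézout identity exhibits 24 as an element of (312, 216), giving (24) ⊆ (312, 216). Containment (⊆): since 24 | 312 and 24 | 216 (312 = 24·13, 216 = 24·9), every Z-linear combination of 312 and 216 is divisible by 24, so (312, 216) ⊆ (24). Therefore (312, 216) = (24), d = 24.

Final answer: (312, 216) = (24); d = 24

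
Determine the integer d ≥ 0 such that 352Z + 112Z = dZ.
(352, 112) = (16); d = 16

In the PID Z, (a, b) is generated by gcd(a, b). Compute gcd(352, 112) with the extended Euclidean algorithm, tracking rows (r, s, t) with s·352 + t·112 = r:
  row A: (352, 1, 0)   [1·352 + 0·112 = 352]
  row B: (112, 0, 1)   [0·352 + 1·112 = 112]
  352 = 3·112 + 16   → row C = row A − 3·row B = (16, 1, −3)   [check: 1·352 − 3·112 = 16]
  112 = 7·16 + 0   → remainder 0, stop. gcd = 16 (last nonzero row C).
So gcd(352, 112) = 16, with Bézout identity 1·352 − 3·112 = 16. Containment (⊇): the Bézout identity exhibits 16 as an element of (352, 112), giving (16) ⊆ (352, 112). Containment (⊆): since 16 | 352 and 16 | 112 (352 = 16·22, 112 = 16·7), every Z-linear combination of 352 and 112 is divisible by 16, so (352, 112) ⊆ (16). Therefore (352, 112) = (16), d = 16.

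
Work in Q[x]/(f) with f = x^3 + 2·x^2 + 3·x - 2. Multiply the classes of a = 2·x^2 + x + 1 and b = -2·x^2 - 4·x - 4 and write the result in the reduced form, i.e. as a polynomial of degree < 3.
First multiply in Q[x] without reducing: a · b = -4·x^4 - 10·x^3 - 14·x^2 - 8·x - 4. Now divide by f(x) = x^3 + 2·x^2 + 3·x - 2, eliminating the leading term at each step:
  leading term -4·x^4: subtract (-4·x)·f(x) = -4·x^4 - 8·x^3 - 12·x^2 + 8·x, leaving -2·x^3 - 2·x^2 - 16·x - 4
  leading term -2·x^3: subtract (-2)·f(x) = -2·x^3 - 4·x^2 - 6·x + 4, leaving 2·x^2 - 10·x - 8
The degree is now < 3, so this is the remainder. Hence a · b ≡ 2·x^2 - 10·x - 8 in Q[x]/(f).

Final answer: a · b ≡ 2·x^2 - 10·x - 8 (mod f(x))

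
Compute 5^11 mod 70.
Use repeated squaring. Binary(11) = 1011. Walk through the bits of the exponent 11 left-to-right: at each bit after the leading one, square the running value, then multiply by 5 if the bit is 1 (always reducing mod 70):
  bit 1 = 1 (leading): start with 5.
  bit 2 = 0: square 5^2 = 25 (mod 70).
  bit 3 = 1: square 25^2 = 625 ≡ 65; bit is 1, so multiply 65·5 = 325 ≡ 45 (mod 70).
  bit 4 = 1: square 45^2 = 2025 ≡ 65; bit is 1, so multiply 65·5 = 325 ≡ 45 (mod 70).
Final value: 5^11 ≡ 45 (mod 70).

Final answer: 45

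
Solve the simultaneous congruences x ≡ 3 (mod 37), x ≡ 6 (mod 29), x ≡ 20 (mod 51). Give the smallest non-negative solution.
The moduli 37, 29, 51 are pairwise coprime, so by the CRT there is a unique solution mod 37·29·51 = 54723.
Solve by successive substitution. Start with x ≡ 3 (mod 37).
  Combine with x ≡ 6 (mod 29): write x = 3 + 37·t and require 3 + 37·t ≡ 6 (mod 29), i.e. 37·t ≡ 6 − 3 ≡ 3 (mod 29). Since 37^(−1) ≡ 11 (mod 29) (37 ≡ 8 (mod 29)), t ≡ 11·3 ≡ 4 (mod 29). So x ≡ 3 + 37·4 = 151 (mod 1073).
  Combine with x ≡ 20 (mod 51): write x = 151 + 1073·t and require 151 + 1073·t ≡ 20 (mod 51), i.e. 1073·t ≡ 20 − 151 ≡ 22 (mod 51). Since 1073^(−1) ≡ 26 (mod 51) (1073 ≡ 2 (mod 51)), t ≡ 26·22 ≡ 11 (mod 51). So x ≡ 151 + 1073·11 = 11954 (mod 54723).
Unique solution in [0, 54723): x = 11954.

Final answer: x ≡ 11954 (mod 54723); the representative in [0, 54723) is 11954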